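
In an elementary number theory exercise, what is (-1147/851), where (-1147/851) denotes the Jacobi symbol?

0

(-1147/851)
  = (555/851)    [-1147 ≡ 555 mod 851]
  = -(851/555)    [QR: both ≡ 3 mod 4, sign flips]
  = -(296/555)    [851 ≡ 296 mod 555]
  = (37/555)    [555 ≡ 3 mod 8 ⇒ (2/555)^3 = -1]
  = (555/37)    [QR: 37 ≡ 1 mod 4, sign kept]
  = (0/37)    [555 ≡ 0 mod 37]
  = 0    [numerator 0, gcd > 1]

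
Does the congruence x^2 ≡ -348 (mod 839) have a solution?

(-348|839)
  = (491|839)    [-348 ≡ 491 mod 839]
  = -(839|491)    [QR: both ≡ 3 mod 4, sign flips]
  = -(348|491)    [839 ≡ 348 mod 491]
  = -(87|491)    [491 ≡ 3 mod 8 ⇒ (2|491)^2 = +1]
  = (491|87)    [QR: both ≡ 3 mod 4, sign flips]
  = (56|87)    [491 ≡ 56 mod 87]
  = (7|87)    [87 ≡ 7 mod 8 ⇒ (2|87)^3 = +1]
  = -(87|7)    [QR: both ≡ 3 mod 4, sign flips]
  = -(3|7)    [87 ≡ 3 mod 7]
  = (7|3)    [QR: both ≡ 3 mod 4, sign flips]
  = (1|3)    [7 ≡ 1 mod 3]
  = 1    [(1|3) = 1]
The Legendre symbol is 1, so x^2 ≡ -348 (mod 839) has solution.

yes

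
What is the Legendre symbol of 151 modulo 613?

(151/613)
  = (613/151)    [QR: 613 ≡ 1 mod 4, sign kept]
  = (9/151)    [613 ≡ 9 mod 151]
  = (151/9)    [QR: 9 ≡ 1 mod 4, sign kept]
  = (7/9)    [151 ≡ 7 mod 9]
  = (9/7)    [QR: 9 ≡ 1 mod 4, sign kept]
  = (2/7)    [9 ≡ 2 mod 7]
  = (1/7)    [7 ≡ 7 mod 8 ⇒ (2/7) = +1]
  = 1    [(1/7) = 1]

1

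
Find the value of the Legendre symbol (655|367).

(655|367)
  = (288|367)    [655 ≡ 288 mod 367]
  = (9|367)    [367 ≡ 7 mod 8 ⇒ (2|367)^5 = +1]
  = (367|9)    [QR: 9 ≡ 1 mod 4, sign kept]
  = (7|9)    [367 ≡ 7 mod 9]
  = (9|7)    [QR: 9 ≡ 1 mod 4, sign kept]
  = (2|7)    [9 ≡ 2 mod 7]
  = (1|7)    [7 ≡ 7 mod 8 ⇒ (2|7) = +1]
  = 1    [(1|7) = 1]

1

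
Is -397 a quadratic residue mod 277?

yes

(-397/277)
  = (157/277)    [-397 ≡ 157 mod 277]
  = (277/157)    [QR: 157 ≡ 1 mod 4, sign kept]
  = (120/157)    [277 ≡ 120 mod 157]
  = -(15/157)    [157 ≡ 5 mod 8 ⇒ (2/157)^3 = -1]
  = -(157/15)    [QR: 157 ≡ 1 mod 4, sign kept]
  = -(7/15)    [157 ≡ 7 mod 15]
  = (15/7)    [QR: both ≡ 3 mod 4, sign flips]
  = (1/7)    [15 ≡ 1 mod 7]
  = 1    [(1/7) = 1]
The Legendre symbol is 1, so x^2 ≡ -397 (mod 277) has solution.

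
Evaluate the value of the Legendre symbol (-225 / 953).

Pull out -1: (-225 / 953) = (-1 / 953)·(225 / 953). Since 953 ≡ 1 (mod 4), (-1 / 953) = +1. Now have (225 / 953).
225 ≡ 1 (mod 4), so quadratic reciprocity gives (225 / 953) = (953 / 225). Reduce: 953 ≡ 53 (mod 225). Now have (53 / 225).
53 ≡ 1 (mod 4), so quadratic reciprocity gives (53 / 225) = (225 / 53). Reduce: 225 ≡ 13 (mod 53). Now have (13 / 53).
13 ≡ 1 (mod 4), so quadratic reciprocity gives (13 / 53) = (53 / 13). Reduce: 53 ≡ 1 (mod 13). Now have (1 / 13).
(1 / 13) = 1. Collecting the sign factors: 1.

1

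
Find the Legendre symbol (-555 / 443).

(-555 / 443)
  = (331 / 443)    [-555 ≡ 331 mod 443]
  = -(443 / 331)    [QR: both ≡ 3 mod 4, sign flips]
  = -(112 / 331)    [443 ≡ 112 mod 331]
  = -(7 / 331)    [331 ≡ 3 mod 8 ⇒ (2 / 331)^4 = +1]
  = (331 / 7)    [QR: both ≡ 3 mod 4, sign flips]
  = (2 / 7)    [331 ≡ 2 mod 7]
  = (1 / 7)    [7 ≡ 7 mod 8 ⇒ (2 / 7) = +1]
  = 1    [(1 / 7) = 1]

1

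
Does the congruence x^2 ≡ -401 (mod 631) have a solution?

Pull out -1: (-401/631) = (-1/631)·(401/631). Since 631 ≡ 3 (mod 4), (-1/631) = -1. Now have -(401/631).
401 ≡ 1 (mod 4), so quadratic reciprocity gives (401/631) = (631/401). Reduce: 631 ≡ 230 (mod 401). Now have -(230/401).
Factor out 2: 230 = 2·115. Since 401 ≡ 1 (mod 8), (2/401) = +1. Now have -(115/401).
401 ≡ 1 (mod 4), so quadratic reciprocity gives (115/401) = (401/115). Reduce: 401 ≡ 56 (mod 115). Now have -(56/115).
Factor out 2: 56 = 2^3·7. Since 115 ≡ 3 (mod 8), (2/115) = -1, and (2/115)^3 = -1. Now have (7/115).
Both 7 ≡ 3 and 115 ≡ 3 (mod 4), so reciprocity gives (7/115) = -(115/7). Reduce: 115 ≡ 3 (mod 7). Now have -(3/7).
Both 3 ≡ 3 and 7 ≡ 3 (mod 4), so reciprocity gives (3/7) = -(7/3). Reduce: 7 ≡ 1 (mod 3). Now have (1/3).
(1/3) = 1. Collecting the sign factors: 1.
(-401/631) = 1, and 631 is prime, so -401 is a quadratic residue mod 631.

yes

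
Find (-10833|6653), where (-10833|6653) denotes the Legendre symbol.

1

Reduce the numerator: -10833 ≡ 2473 (mod 6653), so (-10833|6653) = (2473|6653).
2473 ≡ 1 (mod 4), so quadratic reciprocity gives (2473|6653) = (6653|2473). Reduce: 6653 ≡ 1707 (mod 2473). Now have (1707|2473).
2473 ≡ 1 (mod 4), so quadratic reciprocity gives (1707|2473) = (2473|1707). Reduce: 2473 ≡ 766 (mod 1707). Now have (766|1707).
Factor out 2: 766 = 2·383. Since 1707 ≡ 3 (mod 8), (2|1707) = -1. Now have -(383|1707).
Both 383 ≡ 3 and 1707 ≡ 3 (mod 4), so reciprocity gives (383|1707) = -(1707|383). Reduce: 1707 ≡ 175 (mod 383). Now have (175|383).
Both 175 ≡ 3 and 383 ≡ 3 (mod 4), so reciprocity gives (175|383) = -(383|175). Reduce: 383 ≡ 33 (mod 175). Now have -(33|175).
33 ≡ 1 (mod 4), so quadratic reciprocity gives (33|175) = (175|33). Reduce: 175 ≡ 10 (mod 33). Now have -(10|33).
Factor out 2: 10 = 2·5. Since 33 ≡ 1 (mod 8), (2|33) = +1. Now have -(5|33).
5 ≡ 1 (mod 4), so quadratic reciprocity gives (5|33) = (33|5). Reduce: 33 ≡ 3 (mod 5). Now have -(3|5).
5 ≡ 1 (mod 4), so quadratic reciprocity gives (3|5) = (5|3). Reduce: 5 ≡ 2 (mod 3). Now have -(2|3).
Factor out 2: 2 = 2. Since 3 ≡ 3 (mod 8), (2|3) = -1. Now have (1|3).
(1|3) = 1. Collecting the sign factors: 1.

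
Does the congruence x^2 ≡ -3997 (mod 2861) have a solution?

Pull out -1: (-3997/2861) = (-1/2861)·(3997/2861). Since 2861 ≡ 1 (mod 4), (-1/2861) = +1. Now have (3997/2861).
Reduce the numerator: 3997 ≡ 1136 (mod 2861), so (3997/2861) = (1136/2861).
Factor out 2: 1136 = 2^4·71. Since 2861 ≡ 5 (mod 8), (2/2861) = -1, and (2/2861)^4 = +1. Now have (71/2861).
2861 ≡ 1 (mod 4), so quadratic reciprocity gives (71/2861) = (2861/71). Reduce: 2861 ≡ 21 (mod 71). Now have (21/71).
21 ≡ 1 (mod 4), so quadratic reciprocity gives (21/71) = (71/21). Reduce: 71 ≡ 8 (mod 21). Now have (8/21).
Factor out 2: 8 = 2^3. Since 21 ≡ 5 (mod 8), (2/21) = -1, and (2/21)^3 = -1. Now have -(1/21).
(1/21) = 1. Collecting the sign factors: -1.
The Legendre symbol is -1, so x^2 ≡ -3997 (mod 2861) has no solution.

no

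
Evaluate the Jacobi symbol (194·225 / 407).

-1

By multiplicativity, (194·225 / 407) = (194 / 407)·(225 / 407).
First factor (194 / 407):
Factor out 2: 194 = 2·97. Since 407 ≡ 7 (mod 8), (2 / 407) = +1. Now have (97 / 407).
97 ≡ 1 (mod 4), so quadratic reciprocity gives (97 / 407) = (407 / 97). Reduce: 407 ≡ 19 (mod 97). Now have (19 / 97).
97 ≡ 1 (mod 4), so quadratic reciprocity gives (19 / 97) = (97 / 19). Reduce: 97 ≡ 2 (mod 19). Now have (2 / 19).
Factor out 2: 2 = 2. Since 19 ≡ 3 (mod 8), (2 / 19) = -1. Now have -(1 / 19).
(1 / 19) = 1. Collecting the sign factors: -1.
Second factor (225 / 407):
225 ≡ 1 (mod 4), so quadratic reciprocity gives (225 / 407) = (407 / 225). Reduce: 407 ≡ 182 (mod 225). Now have (182 / 225).
Factor out 2: 182 = 2·91. Since 225 ≡ 1 (mod 8), (2 / 225) = +1. Now have (91 / 225).
225 ≡ 1 (mod 4), so quadratic reciprocity gives (91 / 225) = (225 / 91). Reduce: 225 ≡ 43 (mod 91). Now have (43 / 91).
Both 43 ≡ 3 and 91 ≡ 3 (mod 4), so reciprocity gives (43 / 91) = -(91 / 43). Reduce: 91 ≡ 5 (mod 43). Now have -(5 / 43).
5 ≡ 1 (mod 4), so quadratic reciprocity gives (5 / 43) = (43 / 5). Reduce: 43 ≡ 3 (mod 5). Now have -(3 / 5).
5 ≡ 1 (mod 4), so quadratic reciprocity gives (3 / 5) = (5 / 3). Reduce: 5 ≡ 2 (mod 3). Now have -(2 / 3).
Factor out 2: 2 = 2. Since 3 ≡ 3 (mod 8), (2 / 3) = -1. Now have (1 / 3).
(1 / 3) = 1. Collecting the sign factors: 1.
Product: (-1)·(1) = -1.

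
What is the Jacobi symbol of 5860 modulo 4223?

(5860|4223)
  = (1637|4223)    [5860 ≡ 1637 mod 4223]
  = (4223|1637)    [QR: 1637 ≡ 1 mod 4, sign kept]
  = (949|1637)    [4223 ≡ 949 mod 1637]
  = (1637|949)    [QR: 949 ≡ 1 mod 4, sign kept]
  = (688|949)    [1637 ≡ 688 mod 949]
  = (43|949)    [949 ≡ 5 mod 8 ⇒ (2|949)^4 = +1]
  = (949|43)    [QR: 949 ≡ 1 mod 4, sign kept]
  = (3|43)    [949 ≡ 3 mod 43]
  = -(43|3)    [QR: both ≡ 3 mod 4, sign flips]
  = -(1|3)    [43 ≡ 1 mod 3]
  = -1    [(1|3) = 1]

-1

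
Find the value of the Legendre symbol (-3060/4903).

-1

(-3060/4903)
  = (1843/4903)    [-3060 ≡ 1843 mod 4903]
  = -(4903/1843)    [QR: both ≡ 3 mod 4, sign flips]
  = -(1217/1843)    [4903 ≡ 1217 mod 1843]
  = -(1843/1217)    [QR: 1217 ≡ 1 mod 4, sign kept]
  = -(626/1217)    [1843 ≡ 626 mod 1217]
  = -(313/1217)    [1217 ≡ 1 mod 8 ⇒ (2/1217) = +1]
  = -(1217/313)    [QR: 313 ≡ 1 mod 4, sign kept]
  = -(278/313)    [1217 ≡ 278 mod 313]
  = -(139/313)    [313 ≡ 1 mod 8 ⇒ (2/313) = +1]
  = -(313/139)    [QR: 313 ≡ 1 mod 4, sign kept]
  = -(35/139)    [313 ≡ 35 mod 139]
  = (139/35)    [QR: both ≡ 3 mod 4, sign flips]
  = (34/35)    [139 ≡ 34 mod 35]
  = -(17/35)    [35 ≡ 3 mod 8 ⇒ (2/35) = -1]
  = -(35/17)    [QR: 17 ≡ 1 mod 4, sign kept]
  = -(1/17)    [35 ≡ 1 mod 17]
  = -1    [(1/17) = 1]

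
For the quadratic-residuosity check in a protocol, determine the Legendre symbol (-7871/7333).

-1

(-7871/7333)
  = (6795/7333)    [-7871 ≡ 6795 mod 7333]
  = (7333/6795)    [QR: 7333 ≡ 1 mod 4, sign kept]
  = (538/6795)    [7333 ≡ 538 mod 6795]
  = -(269/6795)    [6795 ≡ 3 mod 8 ⇒ (2/6795) = -1]
  = -(6795/269)    [QR: 269 ≡ 1 mod 4, sign kept]
  = -(70/269)    [6795 ≡ 70 mod 269]
  = (35/269)    [269 ≡ 5 mod 8 ⇒ (2/269) = -1]
  = (269/35)    [QR: 269 ≡ 1 mod 4, sign kept]
  = (24/35)    [269 ≡ 24 mod 35]
  = -(3/35)    [35 ≡ 3 mod 8 ⇒ (2/35)^3 = -1]
  = (35/3)    [QR: both ≡ 3 mod 4, sign flips]
  = (2/3)    [35 ≡ 2 mod 3]
  = -(1/3)    [3 ≡ 3 mod 8 ⇒ (2/3) = -1]
  = -1    [(1/3) = 1]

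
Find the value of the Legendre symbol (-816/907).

-1

(-816/907)
  = -(816/907)    [907 ≡ 3 mod 4 ⇒ (-1/907) = -1]
  = -(51/907)    [907 ≡ 3 mod 8 ⇒ (2/907)^4 = +1]
  = (907/51)    [QR: both ≡ 3 mod 4, sign flips]
  = (40/51)    [907 ≡ 40 mod 51]
  = -(5/51)    [51 ≡ 3 mod 8 ⇒ (2/51)^3 = -1]
  = -(51/5)    [QR: 5 ≡ 1 mod 4, sign kept]
  = -(1/5)    [51 ≡ 1 mod 5]
  = -1    [(1/5) = 1]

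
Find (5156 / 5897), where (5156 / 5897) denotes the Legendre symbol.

(5156 / 5897)
  = (1289 / 5897)    [5897 ≡ 1 mod 8 ⇒ (2 / 5897)^2 = +1]
  = (5897 / 1289)    [QR: 1289 ≡ 1 mod 4, sign kept]
  = (741 / 1289)    [5897 ≡ 741 mod 1289]
  = (1289 / 741)    [QR: 741 ≡ 1 mod 4, sign kept]
  = (548 / 741)    [1289 ≡ 548 mod 741]
  = (137 / 741)    [741 ≡ 5 mod 8 ⇒ (2 / 741)^2 = +1]
  = (741 / 137)    [QR: 137 ≡ 1 mod 4, sign kept]
  = (56 / 137)    [741 ≡ 56 mod 137]
  = (7 / 137)    [137 ≡ 1 mod 8 ⇒ (2 / 137)^3 = +1]
  = (137 / 7)    [QR: 137 ≡ 1 mod 4, sign kept]
  = (4 / 7)    [137 ≡ 4 mod 7]
  = (1 / 7)    [7 ≡ 7 mod 8 ⇒ (2 / 7)^2 = +1]
  = 1    [(1 / 7) = 1]

1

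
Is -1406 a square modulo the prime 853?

yes

Reduce the numerator: -1406 ≡ 300 (mod 853), so (-1406|853) = (300|853).
Factor out 2: 300 = 2^2·75. Since 853 ≡ 5 (mod 8), (2|853) = -1, and (2|853)^2 = +1. Now have (75|853).
853 ≡ 1 (mod 4), so quadratic reciprocity gives (75|853) = (853|75). Reduce: 853 ≡ 28 (mod 75). Now have (28|75).
Factor out 2: 28 = 2^2·7. Since 75 ≡ 3 (mod 8), (2|75) = -1, and (2|75)^2 = +1. Now have (7|75).
Both 7 ≡ 3 and 75 ≡ 3 (mod 4), so reciprocity gives (7|75) = -(75|7). Reduce: 75 ≡ 5 (mod 7). Now have -(5|7).
5 ≡ 1 (mod 4), so quadratic reciprocity gives (5|7) = (7|5). Reduce: 7 ≡ 2 (mod 5). Now have -(2|5).
Factor out 2: 2 = 2. Since 5 ≡ 5 (mod 8), (2|5) = -1. Now have (1|5).
(1|5) = 1. Collecting the sign factors: 1.
(-1406|853) = 1, and 853 is prime, so -1406 is a quadratic residue mod 853.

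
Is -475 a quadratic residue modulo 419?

yes

Reduce the numerator: -475 ≡ 363 (mod 419), so (-475|419) = (363|419).
Both 363 ≡ 3 and 419 ≡ 3 (mod 4), so reciprocity gives (363|419) = -(419|363). Reduce: 419 ≡ 56 (mod 363). Now have -(56|363).
Factor out 2: 56 = 2^3·7. Since 363 ≡ 3 (mod 8), (2|363) = -1, and (2|363)^3 = -1. Now have (7|363).
Both 7 ≡ 3 and 363 ≡ 3 (mod 4), so reciprocity gives (7|363) = -(363|7). Reduce: 363 ≡ 6 (mod 7). Now have -(6|7).
Factor out 2: 6 = 2·3. Since 7 ≡ 7 (mod 8), (2|7) = +1. Now have -(3|7).
Both 3 ≡ 3 and 7 ≡ 3 (mod 4), so reciprocity gives (3|7) = -(7|3). Reduce: 7 ≡ 1 (mod 3). Now have (1|3).
(1|3) = 1. Collecting the sign factors: 1.
The Legendre symbol is 1, so x^2 ≡ -475 (mod 419) has solution.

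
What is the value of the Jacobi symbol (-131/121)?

Reduce the numerator: -131 ≡ 111 (mod 121), so (-131/121) = (111/121).
121 ≡ 1 (mod 4), so quadratic reciprocity gives (111/121) = (121/111). Reduce: 121 ≡ 10 (mod 111). Now have (10/111).
Factor out 2: 10 = 2·5. Since 111 ≡ 7 (mod 8), (2/111) = +1. Now have (5/111).
5 ≡ 1 (mod 4), so quadratic reciprocity gives (5/111) = (111/5). Reduce: 111 ≡ 1 (mod 5). Now have (1/5).
(1/5) = 1. Collecting the sign factors: 1.

1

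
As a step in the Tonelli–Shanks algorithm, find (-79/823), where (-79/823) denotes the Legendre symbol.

(-79/823)
  = (744/823)    [-79 ≡ 744 mod 823]
  = (93/823)    [823 ≡ 7 mod 8 ⇒ (2/823)^3 = +1]
  = (823/93)    [QR: 93 ≡ 1 mod 4, sign kept]
  = (79/93)    [823 ≡ 79 mod 93]
  = (93/79)    [QR: 93 ≡ 1 mod 4, sign kept]
  = (14/79)    [93 ≡ 14 mod 79]
  = (7/79)    [79 ≡ 7 mod 8 ⇒ (2/79) = +1]
  = -(79/7)    [QR: both ≡ 3 mod 4, sign flips]
  = -(2/7)    [79 ≡ 2 mod 7]
  = -(1/7)    [7 ≡ 7 mod 8 ⇒ (2/7) = +1]
  = -1    [(1/7) = 1]

-1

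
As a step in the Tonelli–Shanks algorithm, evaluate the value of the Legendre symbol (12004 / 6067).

-1

Reduce the numerator: 12004 ≡ 5937 (mod 6067), so (12004 / 6067) = (5937 / 6067).
5937 ≡ 1 (mod 4), so quadratic reciprocity gives (5937 / 6067) = (6067 / 5937). Reduce: 6067 ≡ 130 (mod 5937). Now have (130 / 5937).
Factor out 2: 130 = 2·65. Since 5937 ≡ 1 (mod 8), (2 / 5937) = +1. Now have (65 / 5937).
65 ≡ 1 (mod 4), so quadratic reciprocity gives (65 / 5937) = (5937 / 65). Reduce: 5937 ≡ 22 (mod 65). Now have (22 / 65).
Factor out 2: 22 = 2·11. Since 65 ≡ 1 (mod 8), (2 / 65) = +1. Now have (11 / 65).
65 ≡ 1 (mod 4), so quadratic reciprocity gives (11 / 65) = (65 / 11). Reduce: 65 ≡ 10 (mod 11). Now have (10 / 11).
Factor out 2: 10 = 2·5. Since 11 ≡ 3 (mod 8), (2 / 11) = -1. Now have -(5 / 11).
5 ≡ 1 (mod 4), so quadratic reciprocity gives (5 / 11) = (11 / 5). Reduce: 11 ≡ 1 (mod 5). Now have -(1 / 5).
(1 / 5) = 1. Collecting the sign factors: -1.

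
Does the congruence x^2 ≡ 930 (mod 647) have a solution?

Reduce the numerator: 930 ≡ 283 (mod 647), so (930/647) = (283/647).
Both 283 ≡ 3 and 647 ≡ 3 (mod 4), so reciprocity gives (283/647) = -(647/283). Reduce: 647 ≡ 81 (mod 283). Now have -(81/283).
81 ≡ 1 (mod 4), so quadratic reciprocity gives (81/283) = (283/81). Reduce: 283 ≡ 40 (mod 81). Now have -(40/81).
Factor out 2: 40 = 2^3·5. Since 81 ≡ 1 (mod 8), (2/81) = +1, and (2/81)^3 = +1. Now have -(5/81).
5 ≡ 1 (mod 4), so quadratic reciprocity gives (5/81) = (81/5). Reduce: 81 ≡ 1 (mod 5). Now have -(1/5).
(1/5) = 1. Collecting the sign factors: -1.
The Legendre symbol is -1, so x^2 ≡ 930 (mod 647) has no solution.

no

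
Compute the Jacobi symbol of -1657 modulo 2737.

(-1657/2737)
  = (1657/2737)    [2737 ≡ 1 mod 4 ⇒ (-1/2737) = +1]
  = (2737/1657)    [QR: 1657 ≡ 1 mod 4, sign kept]
  = (1080/1657)    [2737 ≡ 1080 mod 1657]
  = (135/1657)    [1657 ≡ 1 mod 8 ⇒ (2/1657)^3 = +1]
  = (1657/135)    [QR: 1657 ≡ 1 mod 4, sign kept]
  = (37/135)    [1657 ≡ 37 mod 135]
  = (135/37)    [QR: 37 ≡ 1 mod 4, sign kept]
  = (24/37)    [135 ≡ 24 mod 37]
  = -(3/37)    [37 ≡ 5 mod 8 ⇒ (2/37)^3 = -1]
  = -(37/3)    [QR: 37 ≡ 1 mod 4, sign kept]
  = -(1/3)    [37 ≡ 1 mod 3]
  = -1    [(1/3) = 1]

-1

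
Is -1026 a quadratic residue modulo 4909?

Pull out -1: (-1026|4909) = (-1|4909)·(1026|4909). Since 4909 ≡ 1 (mod 4), (-1|4909) = +1. Now have (1026|4909).
Factor out 2: 1026 = 2·513. Since 4909 ≡ 5 (mod 8), (2|4909) = -1. Now have -(513|4909).
513 ≡ 1 (mod 4), so quadratic reciprocity gives (513|4909) = (4909|513). Reduce: 4909 ≡ 292 (mod 513). Now have -(292|513).
Factor out 2: 292 = 2^2·73. Since 513 ≡ 1 (mod 8), (2|513) = +1, and (2|513)^2 = +1. Now have -(73|513).
73 ≡ 1 (mod 4), so quadratic reciprocity gives (73|513) = (513|73). Reduce: 513 ≡ 2 (mod 73). Now have -(2|73).
Factor out 2: 2 = 2. Since 73 ≡ 1 (mod 8), (2|73) = +1. Now have -(1|73).
(1|73) = 1. Collecting the sign factors: -1.
(-1026|4909) = -1, and 4909 is prime, so -1026 is not a quadratic residue mod 4909.

no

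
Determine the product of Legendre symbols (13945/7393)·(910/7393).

By multiplicativity, (13945·910/7393) = (13945/7393)·(910/7393).
First factor (13945/7393):
(13945/7393)
  = (6552/7393)    [13945 ≡ 6552 mod 7393]
  = (819/7393)    [7393 ≡ 1 mod 8 ⇒ (2/7393)^3 = +1]
  = (7393/819)    [QR: 7393 ≡ 1 mod 4, sign kept]
  = (22/819)    [7393 ≡ 22 mod 819]
  = -(11/819)    [819 ≡ 3 mod 8 ⇒ (2/819) = -1]
  = (819/11)    [QR: both ≡ 3 mod 4, sign flips]
  = (5/11)    [819 ≡ 5 mod 11]
  = (11/5)    [QR: 5 ≡ 1 mod 4, sign kept]
  = (1/5)    [11 ≡ 1 mod 5]
  = 1    [(1/5) = 1]
Second factor (910/7393):
(910/7393)
  = (455/7393)    [7393 ≡ 1 mod 8 ⇒ (2/7393) = +1]
  = (7393/455)    [QR: 7393 ≡ 1 mod 4, sign kept]
  = (113/455)    [7393 ≡ 113 mod 455]
  = (455/113)    [QR: 113 ≡ 1 mod 4, sign kept]
  = (3/113)    [455 ≡ 3 mod 113]
  = (113/3)    [QR: 113 ≡ 1 mod 4, sign kept]
  = (2/3)    [113 ≡ 2 mod 3]
  = -(1/3)    [3 ≡ 3 mod 8 ⇒ (2/3) = -1]
  = -1    [(1/3) = 1]
Product: (1)·(-1) = -1.

-1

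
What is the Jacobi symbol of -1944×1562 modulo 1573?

By multiplicativity, (-1944·1562 / 1573) = (-1944 / 1573)·(1562 / 1573).
First factor (-1944 / 1573):
(-1944 / 1573)
  = (1202 / 1573)    [-1944 ≡ 1202 mod 1573]
  = -(601 / 1573)    [1573 ≡ 5 mod 8 ⇒ (2 / 1573) = -1]
  = -(1573 / 601)    [QR: 601 ≡ 1 mod 4, sign kept]
  = -(371 / 601)    [1573 ≡ 371 mod 601]
  = -(601 / 371)    [QR: 601 ≡ 1 mod 4, sign kept]
  = -(230 / 371)    [601 ≡ 230 mod 371]
  = (115 / 371)    [371 ≡ 3 mod 8 ⇒ (2 / 371) = -1]
  = -(371 / 115)    [QR: both ≡ 3 mod 4, sign flips]
  = -(26 / 115)    [371 ≡ 26 mod 115]
  = (13 / 115)    [115 ≡ 3 mod 8 ⇒ (2 / 115) = -1]
  = (115 / 13)    [QR: 13 ≡ 1 mod 4, sign kept]
  = (11 / 13)    [115 ≡ 11 mod 13]
  = (13 / 11)    [QR: 13 ≡ 1 mod 4, sign kept]
  = (2 / 11)    [13 ≡ 2 mod 11]
  = -(1 / 11)    [11 ≡ 3 mod 8 ⇒ (2 / 11) = -1]
  = -1    [(1 / 11) = 1]
Second factor (1562 / 1573):
(1562 / 1573)
  = -(781 / 1573)    [1573 ≡ 5 mod 8 ⇒ (2 / 1573) = -1]
  = -(1573 / 781)    [QR: 781 ≡ 1 mod 4, sign kept]
  = -(11 / 781)    [1573 ≡ 11 mod 781]
  = -(781 / 11)    [QR: 781 ≡ 1 mod 4, sign kept]
  = -(0 / 11)    [781 ≡ 0 mod 11]
  = 0    [numerator 0, gcd > 1]
Product: (-1)·(0) = 0.

0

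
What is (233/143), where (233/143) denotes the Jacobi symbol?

-1

(233/143)
  = (90/143)    [233 ≡ 90 mod 143]
  = (45/143)    [143 ≡ 7 mod 8 ⇒ (2/143) = +1]
  = (143/45)    [QR: 45 ≡ 1 mod 4, sign kept]
  = (8/45)    [143 ≡ 8 mod 45]
  = -(1/45)    [45 ≡ 5 mod 8 ⇒ (2/45)^3 = -1]
  = -1    [(1/45) = 1]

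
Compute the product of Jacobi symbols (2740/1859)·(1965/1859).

-1

By multiplicativity, (2740·1965/1859) = (2740/1859)·(1965/1859).
First factor (2740/1859):
(2740/1859)
  = (881/1859)    [2740 ≡ 881 mod 1859]
  = (1859/881)    [QR: 881 ≡ 1 mod 4, sign kept]
  = (97/881)    [1859 ≡ 97 mod 881]
  = (881/97)    [QR: 97 ≡ 1 mod 4, sign kept]
  = (8/97)    [881 ≡ 8 mod 97]
  = (1/97)    [97 ≡ 1 mod 8 ⇒ (2/97)^3 = +1]
  = 1    [(1/97) = 1]
Second factor (1965/1859):
(1965/1859)
  = (106/1859)    [1965 ≡ 106 mod 1859]
  = -(53/1859)    [1859 ≡ 3 mod 8 ⇒ (2/1859) = -1]
  = -(1859/53)    [QR: 53 ≡ 1 mod 4, sign kept]
  = -(4/53)    [1859 ≡ 4 mod 53]
  = -(1/53)    [53 ≡ 5 mod 8 ⇒ (2/53)^2 = +1]
  = -1    [(1/53) = 1]
Product: (1)·(-1) = -1.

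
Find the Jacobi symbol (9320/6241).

Reduce the numerator: 9320 ≡ 3079 (mod 6241), so (9320/6241) = (3079/6241).
6241 ≡ 1 (mod 4), so quadratic reciprocity gives (3079/6241) = (6241/3079). Reduce: 6241 ≡ 83 (mod 3079). Now have (83/3079).
Both 83 ≡ 3 and 3079 ≡ 3 (mod 4), so reciprocity gives (83/3079) = -(3079/83). Reduce: 3079 ≡ 8 (mod 83). Now have -(8/83).
Factor out 2: 8 = 2^3. Since 83 ≡ 3 (mod 8), (2/83) = -1, and (2/83)^3 = -1. Now have (1/83).
(1/83) = 1. Collecting the sign factors: 1.

1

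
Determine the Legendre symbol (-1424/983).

Reduce the numerator: -1424 ≡ 542 (mod 983), so (-1424/983) = (542/983).
Factor out 2: 542 = 2·271. Since 983 ≡ 7 (mod 8), (2/983) = +1. Now have (271/983).
Both 271 ≡ 3 and 983 ≡ 3 (mod 4), so reciprocity gives (271/983) = -(983/271). Reduce: 983 ≡ 170 (mod 271). Now have -(170/271).
Factor out 2: 170 = 2·85. Since 271 ≡ 7 (mod 8), (2/271) = +1. Now have -(85/271).
85 ≡ 1 (mod 4), so quadratic reciprocity gives (85/271) = (271/85). Reduce: 271 ≡ 16 (mod 85). Now have -(16/85).
Factor out 2: 16 = 2^4. Since 85 ≡ 5 (mod 8), (2/85) = -1, and (2/85)^4 = +1. Now have -(1/85).
(1/85) = 1. Collecting the sign factors: -1.

-1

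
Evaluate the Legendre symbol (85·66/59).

By multiplicativity, (85·66/59) = (85/59)·(66/59).
First factor (85/59):
(85/59)
  = (26/59)    [85 ≡ 26 mod 59]
  = -(13/59)    [59 ≡ 3 mod 8 ⇒ (2/59) = -1]
  = -(59/13)    [QR: 13 ≡ 1 mod 4, sign kept]
  = -(7/13)    [59 ≡ 7 mod 13]
  = -(13/7)    [QR: 13 ≡ 1 mod 4, sign kept]
  = -(6/7)    [13 ≡ 6 mod 7]
  = -(3/7)    [7 ≡ 7 mod 8 ⇒ (2/7) = +1]
  = (7/3)    [QR: both ≡ 3 mod 4, sign flips]
  = (1/3)    [7 ≡ 1 mod 3]
  = 1    [(1/3) = 1]
Second factor (66/59):
(66/59)
  = (7/59)    [66 ≡ 7 mod 59]
  = -(59/7)    [QR: both ≡ 3 mod 4, sign flips]
  = -(3/7)    [59 ≡ 3 mod 7]
  = (7/3)    [QR: both ≡ 3 mod 4, sign flips]
  = (1/3)    [7 ≡ 1 mod 3]
  = 1    [(1/3) = 1]
Product: (1)·(1) = 1.

1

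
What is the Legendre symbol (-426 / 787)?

1

Reduce the numerator: -426 ≡ 361 (mod 787), so (-426 / 787) = (361 / 787).
361 ≡ 1 (mod 4), so quadratic reciprocity gives (361 / 787) = (787 / 361). Reduce: 787 ≡ 65 (mod 361). Now have (65 / 361).
65 ≡ 1 (mod 4), so quadratic reciprocity gives (65 / 361) = (361 / 65). Reduce: 361 ≡ 36 (mod 65). Now have (36 / 65).
Factor out 2: 36 = 2^2·9. Since 65 ≡ 1 (mod 8), (2 / 65) = +1, and (2 / 65)^2 = +1. Now have (9 / 65).
9 ≡ 1 (mod 4), so quadratic reciprocity gives (9 / 65) = (65 / 9). Reduce: 65 ≡ 2 (mod 9). Now have (2 / 9).
Factor out 2: 2 = 2. Since 9 ≡ 1 (mod 8), (2 / 9) = +1. Now have (1 / 9).
(1 / 9) = 1. Collecting the sign factors: 1.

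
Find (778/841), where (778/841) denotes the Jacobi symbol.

1

Factor out 2: 778 = 2·389. Since 841 ≡ 1 (mod 8), (2/841) = +1. Now have (389/841).
389 ≡ 1 (mod 4), so quadratic reciprocity gives (389/841) = (841/389). Reduce: 841 ≡ 63 (mod 389). Now have (63/389).
389 ≡ 1 (mod 4), so quadratic reciprocity gives (63/389) = (389/63). Reduce: 389 ≡ 11 (mod 63). Now have (11/63).
Both 11 ≡ 3 and 63 ≡ 3 (mod 4), so reciprocity gives (11/63) = -(63/11). Reduce: 63 ≡ 8 (mod 11). Now have -(8/11).
Factor out 2: 8 = 2^3. Since 11 ≡ 3 (mod 8), (2/11) = -1, and (2/11)^3 = -1. Now have (1/11).
(1/11) = 1. Collecting the sign factors: 1.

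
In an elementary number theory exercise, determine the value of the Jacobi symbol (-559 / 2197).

(-559 / 2197)
  = (1638 / 2197)    [-559 ≡ 1638 mod 2197]
  = -(819 / 2197)    [2197 ≡ 5 mod 8 ⇒ (2 / 2197) = -1]
  = -(2197 / 819)    [QR: 2197 ≡ 1 mod 4, sign kept]
  = -(559 / 819)    [2197 ≡ 559 mod 819]
  = (819 / 559)    [QR: both ≡ 3 mod 4, sign flips]
  = (260 / 559)    [819 ≡ 260 mod 559]
  = (65 / 559)    [559 ≡ 7 mod 8 ⇒ (2 / 559)^2 = +1]
  = (559 / 65)    [QR: 65 ≡ 1 mod 4, sign kept]
  = (39 / 65)    [559 ≡ 39 mod 65]
  = (65 / 39)    [QR: 65 ≡ 1 mod 4, sign kept]
  = (26 / 39)    [65 ≡ 26 mod 39]
  = (13 / 39)    [39 ≡ 7 mod 8 ⇒ (2 / 39) = +1]
  = (39 / 13)    [QR: 13 ≡ 1 mod 4, sign kept]
  = (0 / 13)    [39 ≡ 0 mod 13]
  = 0    [numerator 0, gcd > 1]

0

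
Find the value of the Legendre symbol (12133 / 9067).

1

Reduce the numerator: 12133 ≡ 3066 (mod 9067), so (12133 / 9067) = (3066 / 9067).
Factor out 2: 3066 = 2·1533. Since 9067 ≡ 3 (mod 8), (2 / 9067) = -1. Now have -(1533 / 9067).
1533 ≡ 1 (mod 4), so quadratic reciprocity gives (1533 / 9067) = (9067 / 1533). Reduce: 9067 ≡ 1402 (mod 1533). Now have -(1402 / 1533).
Factor out 2: 1402 = 2·701. Since 1533 ≡ 5 (mod 8), (2 / 1533) = -1. Now have (701 / 1533).
701 ≡ 1 (mod 4), so quadratic reciprocity gives (701 / 1533) = (1533 / 701). Reduce: 1533 ≡ 131 (mod 701). Now have (131 / 701).
701 ≡ 1 (mod 4), so quadratic reciprocity gives (131 / 701) = (701 / 131). Reduce: 701 ≡ 46 (mod 131). Now have (46 / 131).
Factor out 2: 46 = 2·23. Since 131 ≡ 3 (mod 8), (2 / 131) = -1. Now have -(23 / 131).
Both 23 ≡ 3 and 131 ≡ 3 (mod 4), so reciprocity gives (23 / 131) = -(131 / 23). Reduce: 131 ≡ 16 (mod 23). Now have (16 / 23).
Factor out 2: 16 = 2^4. Since 23 ≡ 7 (mod 8), (2 / 23) = +1, and (2 / 23)^4 = +1. Now have (1 / 23).
(1 / 23) = 1. Collecting the sign factors: 1.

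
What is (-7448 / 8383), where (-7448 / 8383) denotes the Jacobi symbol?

(-7448 / 8383)
  = -(7448 / 8383)    [8383 ≡ 3 mod 4 ⇒ (-1 / 8383) = -1]
  = -(931 / 8383)    [8383 ≡ 7 mod 8 ⇒ (2 / 8383)^3 = +1]
  = (8383 / 931)    [QR: both ≡ 3 mod 4, sign flips]
  = (4 / 931)    [8383 ≡ 4 mod 931]
  = (1 / 931)    [931 ≡ 3 mod 8 ⇒ (2 / 931)^2 = +1]
  = 1    [(1 / 931) = 1]

1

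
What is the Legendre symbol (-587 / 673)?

-1

(-587 / 673)
  = (587 / 673)    [673 ≡ 1 mod 4 ⇒ (-1 / 673) = +1]
  = (673 / 587)    [QR: 673 ≡ 1 mod 4, sign kept]
  = (86 / 587)    [673 ≡ 86 mod 587]
  = -(43 / 587)    [587 ≡ 3 mod 8 ⇒ (2 / 587) = -1]
  = (587 / 43)    [QR: both ≡ 3 mod 4, sign flips]
  = (28 / 43)    [587 ≡ 28 mod 43]
  = (7 / 43)    [43 ≡ 3 mod 8 ⇒ (2 / 43)^2 = +1]
  = -(43 / 7)    [QR: both ≡ 3 mod 4, sign flips]
  = -(1 / 7)    [43 ≡ 1 mod 7]
  = -1    [(1 / 7) = 1]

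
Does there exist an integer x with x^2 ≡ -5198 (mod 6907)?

Reduce the numerator: -5198 ≡ 1709 (mod 6907), so (-5198|6907) = (1709|6907).
1709 ≡ 1 (mod 4), so quadratic reciprocity gives (1709|6907) = (6907|1709). Reduce: 6907 ≡ 71 (mod 1709). Now have (71|1709).
1709 ≡ 1 (mod 4), so quadratic reciprocity gives (71|1709) = (1709|71). Reduce: 1709 ≡ 5 (mod 71). Now have (5|71).
5 ≡ 1 (mod 4), so quadratic reciprocity gives (5|71) = (71|5). Reduce: 71 ≡ 1 (mod 5). Now have (1|5).
(1|5) = 1. Collecting the sign factors: 1.
The Legendre symbol is 1, so x^2 ≡ -5198 (mod 6907) has solution.

yes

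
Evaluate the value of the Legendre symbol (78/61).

(78/61)
  = (17/61)    [78 ≡ 17 mod 61]
  = (61/17)    [QR: 17 ≡ 1 mod 4, sign kept]
  = (10/17)    [61 ≡ 10 mod 17]
  = (5/17)    [17 ≡ 1 mod 8 ⇒ (2/17) = +1]
  = (17/5)    [QR: 5 ≡ 1 mod 4, sign kept]
  = (2/5)    [17 ≡ 2 mod 5]
  = -(1/5)    [5 ≡ 5 mod 8 ⇒ (2/5) = -1]
  = -1    [(1/5) = 1]

-1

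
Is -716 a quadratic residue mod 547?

no

(-716/547)
  = (378/547)    [-716 ≡ 378 mod 547]
  = -(189/547)    [547 ≡ 3 mod 8 ⇒ (2/547) = -1]
  = -(547/189)    [QR: 189 ≡ 1 mod 4, sign kept]
  = -(169/189)    [547 ≡ 169 mod 189]
  = -(189/169)    [QR: 169 ≡ 1 mod 4, sign kept]
  = -(20/169)    [189 ≡ 20 mod 169]
  = -(5/169)    [169 ≡ 1 mod 8 ⇒ (2/169)^2 = +1]
  = -(169/5)    [QR: 5 ≡ 1 mod 4, sign kept]
  = -(4/5)    [169 ≡ 4 mod 5]
  = -(1/5)    [5 ≡ 5 mod 8 ⇒ (2/5)^2 = +1]
  = -1    [(1/5) = 1]
The Legendre symbol is -1, so x^2 ≡ -716 (mod 547) has no solution.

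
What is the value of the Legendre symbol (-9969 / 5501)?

Pull out -1: (-9969 / 5501) = (-1 / 5501)·(9969 / 5501). Since 5501 ≡ 1 (mod 4), (-1 / 5501) = +1. Now have (9969 / 5501).
Reduce the numerator: 9969 ≡ 4468 (mod 5501), so (9969 / 5501) = (4468 / 5501).
Factor out 2: 4468 = 2^2·1117. Since 5501 ≡ 5 (mod 8), (2 / 5501) = -1, and (2 / 5501)^2 = +1. Now have (1117 / 5501).
1117 ≡ 1 (mod 4), so quadratic reciprocity gives (1117 / 5501) = (5501 / 1117). Reduce: 5501 ≡ 1033 (mod 1117). Now have (1033 / 1117).
1033 ≡ 1 (mod 4), so quadratic reciprocity gives (1033 / 1117) = (1117 / 1033). Reduce: 1117 ≡ 84 (mod 1033). Now have (84 / 1033).
Factor out 2: 84 = 2^2·21. Since 1033 ≡ 1 (mod 8), (2 / 1033) = +1, and (2 / 1033)^2 = +1. Now have (21 / 1033).
21 ≡ 1 (mod 4), so quadratic reciprocity gives (21 / 1033) = (1033 / 21). Reduce: 1033 ≡ 4 (mod 21). Now have (4 / 21).
Factor out 2: 4 = 2^2. Since 21 ≡ 5 (mod 8), (2 / 21) = -1, and (2 / 21)^2 = +1. Now have (1 / 21).
(1 / 21) = 1. Collecting the sign factors: 1.

1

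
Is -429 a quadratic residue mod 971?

yes

(-429|971)
  = -(429|971)    [971 ≡ 3 mod 4 ⇒ (-1|971) = -1]
  = -(971|429)    [QR: 429 ≡ 1 mod 4, sign kept]
  = -(113|429)    [971 ≡ 113 mod 429]
  = -(429|113)    [QR: 113 ≡ 1 mod 4, sign kept]
  = -(90|113)    [429 ≡ 90 mod 113]
  = -(45|113)    [113 ≡ 1 mod 8 ⇒ (2|113) = +1]
  = -(113|45)    [QR: 45 ≡ 1 mod 4, sign kept]
  = -(23|45)    [113 ≡ 23 mod 45]
  = -(45|23)    [QR: 45 ≡ 1 mod 4, sign kept]
  = -(22|23)    [45 ≡ 22 mod 23]
  = -(11|23)    [23 ≡ 7 mod 8 ⇒ (2|23) = +1]
  = (23|11)    [QR: both ≡ 3 mod 4, sign flips]
  = (1|11)    [23 ≡ 1 mod 11]
  = 1    [(1|11) = 1]
The Legendre symbol is 1, so x^2 ≡ -429 (mod 971) has solution.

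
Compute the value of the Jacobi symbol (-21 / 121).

(-21 / 121)
  = (21 / 121)    [121 ≡ 1 mod 4 ⇒ (-1 / 121) = +1]
  = (121 / 21)    [QR: 21 ≡ 1 mod 4, sign kept]
  = (16 / 21)    [121 ≡ 16 mod 21]
  = (1 / 21)    [21 ≡ 5 mod 8 ⇒ (2 / 21)^4 = +1]
  = 1    [(1 / 21) = 1]

1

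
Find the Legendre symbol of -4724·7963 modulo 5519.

By multiplicativity, (-4724·7963|5519) = (-4724|5519)·(7963|5519).
First factor (-4724|5519):
(-4724|5519)
  = -(4724|5519)    [5519 ≡ 3 mod 4 ⇒ (-1|5519) = -1]
  = -(1181|5519)    [5519 ≡ 7 mod 8 ⇒ (2|5519)^2 = +1]
  = -(5519|1181)    [QR: 1181 ≡ 1 mod 4, sign kept]
  = -(795|1181)    [5519 ≡ 795 mod 1181]
  = -(1181|795)    [QR: 1181 ≡ 1 mod 4, sign kept]
  = -(386|795)    [1181 ≡ 386 mod 795]
  = (193|795)    [795 ≡ 3 mod 8 ⇒ (2|795) = -1]
  = (795|193)    [QR: 193 ≡ 1 mod 4, sign kept]
  = (23|193)    [795 ≡ 23 mod 193]
  = (193|23)    [QR: 193 ≡ 1 mod 4, sign kept]
  = (9|23)    [193 ≡ 9 mod 23]
  = (23|9)    [QR: 9 ≡ 1 mod 4, sign kept]
  = (5|9)    [23 ≡ 5 mod 9]
  = (9|5)    [QR: 5 ≡ 1 mod 4, sign kept]
  = (4|5)    [9 ≡ 4 mod 5]
  = (1|5)    [5 ≡ 5 mod 8 ⇒ (2|5)^2 = +1]
  = 1    [(1|5) = 1]
Second factor (7963|5519):
(7963|5519)
  = (2444|5519)    [7963 ≡ 2444 mod 5519]
  = (611|5519)    [5519 ≡ 7 mod 8 ⇒ (2|5519)^2 = +1]
  = -(5519|611)    [QR: both ≡ 3 mod 4, sign flips]
  = -(20|611)    [5519 ≡ 20 mod 611]
  = -(5|611)    [611 ≡ 3 mod 8 ⇒ (2|611)^2 = +1]
  = -(611|5)    [QR: 5 ≡ 1 mod 4, sign kept]
  = -(1|5)    [611 ≡ 1 mod 5]
  = -1    [(1|5) = 1]
Product: (1)·(-1) = -1.

-1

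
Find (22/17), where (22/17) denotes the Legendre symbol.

-1

Reduce the numerator: 22 ≡ 5 (mod 17), so (22/17) = (5/17).
5 ≡ 1 (mod 4), so quadratic reciprocity gives (5/17) = (17/5). Reduce: 17 ≡ 2 (mod 5). Now have (2/5).
Factor out 2: 2 = 2. Since 5 ≡ 5 (mod 8), (2/5) = -1. Now have -(1/5).
(1/5) = 1. Collecting the sign factors: -1.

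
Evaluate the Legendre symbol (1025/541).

Reduce the numerator: 1025 ≡ 484 (mod 541), so (1025/541) = (484/541).
Factor out 2: 484 = 2^2·121. Since 541 ≡ 5 (mod 8), (2/541) = -1, and (2/541)^2 = +1. Now have (121/541).
121 ≡ 1 (mod 4), so quadratic reciprocity gives (121/541) = (541/121). Reduce: 541 ≡ 57 (mod 121). Now have (57/121).
57 ≡ 1 (mod 4), so quadratic reciprocity gives (57/121) = (121/57). Reduce: 121 ≡ 7 (mod 57). Now have (7/57).
57 ≡ 1 (mod 4), so quadratic reciprocity gives (7/57) = (57/7). Reduce: 57 ≡ 1 (mod 7). Now have (1/7).
(1/7) = 1. Collecting the sign factors: 1.

1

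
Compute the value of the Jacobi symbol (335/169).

(335/169)
  = (166/169)    [335 ≡ 166 mod 169]
  = (83/169)    [169 ≡ 1 mod 8 ⇒ (2/169) = +1]
  = (169/83)    [QR: 169 ≡ 1 mod 4, sign kept]
  = (3/83)    [169 ≡ 3 mod 83]
  = -(83/3)    [QR: both ≡ 3 mod 4, sign flips]
  = -(2/3)    [83 ≡ 2 mod 3]
  = (1/3)    [3 ≡ 3 mod 8 ⇒ (2/3) = -1]
  = 1    [(1/3) = 1]

1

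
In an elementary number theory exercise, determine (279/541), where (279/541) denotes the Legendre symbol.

1

541 ≡ 1 (mod 4), so quadratic reciprocity gives (279/541) = (541/279). Reduce: 541 ≡ 262 (mod 279). Now have (262/279).
Factor out 2: 262 = 2·131. Since 279 ≡ 7 (mod 8), (2/279) = +1. Now have (131/279).
Both 131 ≡ 3 and 279 ≡ 3 (mod 4), so reciprocity gives (131/279) = -(279/131). Reduce: 279 ≡ 17 (mod 131). Now have -(17/131).
17 ≡ 1 (mod 4), so quadratic reciprocity gives (17/131) = (131/17). Reduce: 131 ≡ 12 (mod 17). Now have -(12/17).
Factor out 2: 12 = 2^2·3. Since 17 ≡ 1 (mod 8), (2/17) = +1, and (2/17)^2 = +1. Now have -(3/17).
17 ≡ 1 (mod 4), so quadratic reciprocity gives (3/17) = (17/3). Reduce: 17 ≡ 2 (mod 3). Now have -(2/3).
Factor out 2: 2 = 2. Since 3 ≡ 3 (mod 8), (2/3) = -1. Now have (1/3).
(1/3) = 1. Collecting the sign factors: 1.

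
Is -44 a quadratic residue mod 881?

(-44/881)
  = (44/881)    [881 ≡ 1 mod 4 ⇒ (-1/881) = +1]
  = (11/881)    [881 ≡ 1 mod 8 ⇒ (2/881)^2 = +1]
  = (881/11)    [QR: 881 ≡ 1 mod 4, sign kept]
  = (1/11)    [881 ≡ 1 mod 11]
  = 1    [(1/11) = 1]
The Legendre symbol is 1, so x^2 ≡ -44 (mod 881) has solution.

yes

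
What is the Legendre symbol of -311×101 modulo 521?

By multiplicativity, (-311·101|521) = (-311|521)·(101|521).
First factor (-311|521):
(-311|521)
  = (210|521)    [-311 ≡ 210 mod 521]
  = (105|521)    [521 ≡ 1 mod 8 ⇒ (2|521) = +1]
  = (521|105)    [QR: 105 ≡ 1 mod 4, sign kept]
  = (101|105)    [521 ≡ 101 mod 105]
  = (105|101)    [QR: 101 ≡ 1 mod 4, sign kept]
  = (4|101)    [105 ≡ 4 mod 101]
  = (1|101)    [101 ≡ 5 mod 8 ⇒ (2|101)^2 = +1]
  = 1    [(1|101) = 1]
Second factor (101|521):
(101|521)
  = (521|101)    [QR: 101 ≡ 1 mod 4, sign kept]
  = (16|101)    [521 ≡ 16 mod 101]
  = (1|101)    [101 ≡ 5 mod 8 ⇒ (2|101)^4 = +1]
  = 1    [(1|101) = 1]
Product: (1)·(1) = 1.

1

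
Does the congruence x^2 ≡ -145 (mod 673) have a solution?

no

Reduce the numerator: -145 ≡ 528 (mod 673), so (-145/673) = (528/673).
Factor out 2: 528 = 2^4·33. Since 673 ≡ 1 (mod 8), (2/673) = +1, and (2/673)^4 = +1. Now have (33/673).
33 ≡ 1 (mod 4), so quadratic reciprocity gives (33/673) = (673/33). Reduce: 673 ≡ 13 (mod 33). Now have (13/33).
13 ≡ 1 (mod 4), so quadratic reciprocity gives (13/33) = (33/13). Reduce: 33 ≡ 7 (mod 13). Now have (7/13).
13 ≡ 1 (mod 4), so quadratic reciprocity gives (7/13) = (13/7). Reduce: 13 ≡ 6 (mod 7). Now have (6/7).
Factor out 2: 6 = 2·3. Since 7 ≡ 7 (mod 8), (2/7) = +1. Now have (3/7).
Both 3 ≡ 3 and 7 ≡ 3 (mod 4), so reciprocity gives (3/7) = -(7/3). Reduce: 7 ≡ 1 (mod 3). Now have -(1/3).
(1/3) = 1. Collecting the sign factors: -1.
The Legendre symbol is -1, so x^2 ≡ -145 (mod 673) has no solution.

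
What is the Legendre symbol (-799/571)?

-1

Pull out -1: (-799/571) = (-1/571)·(799/571). Since 571 ≡ 3 (mod 4), (-1/571) = -1. Now have -(799/571).
Reduce the numerator: 799 ≡ 228 (mod 571), so (799/571) = (228/571).
Factor out 2: 228 = 2^2·57. Since 571 ≡ 3 (mod 8), (2/571) = -1, and (2/571)^2 = +1. Now have -(57/571).
57 ≡ 1 (mod 4), so quadratic reciprocity gives (57/571) = (571/57). Reduce: 571 ≡ 1 (mod 57). Now have -(1/57).
(1/57) = 1. Collecting the sign factors: -1.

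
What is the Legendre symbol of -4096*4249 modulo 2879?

-1

By multiplicativity, (-4096·4249/2879) = (-4096/2879)·(4249/2879).
First factor (-4096/2879):
Reduce the numerator: -4096 ≡ 1662 (mod 2879), so (-4096/2879) = (1662/2879).
Factor out 2: 1662 = 2·831. Since 2879 ≡ 7 (mod 8), (2/2879) = +1. Now have (831/2879).
Both 831 ≡ 3 and 2879 ≡ 3 (mod 4), so reciprocity gives (831/2879) = -(2879/831). Reduce: 2879 ≡ 386 (mod 831). Now have -(386/831).
Factor out 2: 386 = 2·193. Since 831 ≡ 7 (mod 8), (2/831) = +1. Now have -(193/831).
193 ≡ 1 (mod 4), so quadratic reciprocity gives (193/831) = (831/193). Reduce: 831 ≡ 59 (mod 193). Now have -(59/193).
193 ≡ 1 (mod 4), so quadratic reciprocity gives (59/193) = (193/59). Reduce: 193 ≡ 16 (mod 59). Now have -(16/59).
Factor out 2: 16 = 2^4. Since 59 ≡ 3 (mod 8), (2/59) = -1, and (2/59)^4 = +1. Now have -(1/59).
(1/59) = 1. Collecting the sign factors: -1.
Second factor (4249/2879):
Reduce the numerator: 4249 ≡ 1370 (mod 2879), so (4249/2879) = (1370/2879).
Factor out 2: 1370 = 2·685. Since 2879 ≡ 7 (mod 8), (2/2879) = +1. Now have (685/2879).
685 ≡ 1 (mod 4), so quadratic reciprocity gives (685/2879) = (2879/685). Reduce: 2879 ≡ 139 (mod 685). Now have (139/685).
685 ≡ 1 (mod 4), so quadratic reciprocity gives (139/685) = (685/139). Reduce: 685 ≡ 129 (mod 139). Now have (129/139).
129 ≡ 1 (mod 4), so quadratic reciprocity gives (129/139) = (139/129). Reduce: 139 ≡ 10 (mod 129). Now have (10/129).
Factor out 2: 10 = 2·5. Since 129 ≡ 1 (mod 8), (2/129) = +1. Now have (5/129).
5 ≡ 1 (mod 4), so quadratic reciprocity gives (5/129) = (129/5). Reduce: 129 ≡ 4 (mod 5). Now have (4/5).
Factor out 2: 4 = 2^2. Since 5 ≡ 5 (mod 8), (2/5) = -1, and (2/5)^2 = +1. Now have (1/5).
(1/5) = 1. Collecting the sign factors: 1.
Product: (-1)·(1) = -1.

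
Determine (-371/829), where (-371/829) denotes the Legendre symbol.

1

(-371/829)
  = (458/829)    [-371 ≡ 458 mod 829]
  = -(229/829)    [829 ≡ 5 mod 8 ⇒ (2/829) = -1]
  = -(829/229)    [QR: 229 ≡ 1 mod 4, sign kept]
  = -(142/229)    [829 ≡ 142 mod 229]
  = (71/229)    [229 ≡ 5 mod 8 ⇒ (2/229) = -1]
  = (229/71)    [QR: 229 ≡ 1 mod 4, sign kept]
  = (16/71)    [229 ≡ 16 mod 71]
  = (1/71)    [71 ≡ 7 mod 8 ⇒ (2/71)^4 = +1]
  = 1    [(1/71) = 1]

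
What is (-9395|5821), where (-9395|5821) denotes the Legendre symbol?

Pull out -1: (-9395|5821) = (-1|5821)·(9395|5821). Since 5821 ≡ 1 (mod 4), (-1|5821) = +1. Now have (9395|5821).
Reduce the numerator: 9395 ≡ 3574 (mod 5821), so (9395|5821) = (3574|5821).
Factor out 2: 3574 = 2·1787. Since 5821 ≡ 5 (mod 8), (2|5821) = -1. Now have -(1787|5821).
5821 ≡ 1 (mod 4), so quadratic reciprocity gives (1787|5821) = (5821|1787). Reduce: 5821 ≡ 460 (mod 1787). Now have -(460|1787).
Factor out 2: 460 = 2^2·115. Since 1787 ≡ 3 (mod 8), (2|1787) = -1, and (2|1787)^2 = +1. Now have -(115|1787).
Both 115 ≡ 3 and 1787 ≡ 3 (mod 4), so reciprocity gives (115|1787) = -(1787|115). Reduce: 1787 ≡ 62 (mod 115). Now have (62|115).
Factor out 2: 62 = 2·31. Since 115 ≡ 3 (mod 8), (2|115) = -1. Now have -(31|115).
Both 31 ≡ 3 and 115 ≡ 3 (mod 4), so reciprocity gives (31|115) = -(115|31). Reduce: 115 ≡ 22 (mod 31). Now have (22|31).
Factor out 2: 22 = 2·11. Since 31 ≡ 7 (mod 8), (2|31) = +1. Now have (11|31).
Both 11 ≡ 3 and 31 ≡ 3 (mod 4), so reciprocity gives (11|31) = -(31|11). Reduce: 31 ≡ 9 (mod 11). Now have -(9|11).
9 ≡ 1 (mod 4), so quadratic reciprocity gives (9|11) = (11|9). Reduce: 11 ≡ 2 (mod 9). Now have -(2|9).
Factor out 2: 2 = 2. Since 9 ≡ 1 (mod 8), (2|9) = +1. Now have -(1|9).
(1|9) = 1. Collecting the sign factors: -1.

-1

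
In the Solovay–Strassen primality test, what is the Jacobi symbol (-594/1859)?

(-594/1859)
  = -(594/1859)    [1859 ≡ 3 mod 4 ⇒ (-1/1859) = -1]
  = (297/1859)    [1859 ≡ 3 mod 8 ⇒ (2/1859) = -1]
  = (1859/297)    [QR: 297 ≡ 1 mod 4, sign kept]
  = (77/297)    [1859 ≡ 77 mod 297]
  = (297/77)    [QR: 77 ≡ 1 mod 4, sign kept]
  = (66/77)    [297 ≡ 66 mod 77]
  = -(33/77)    [77 ≡ 5 mod 8 ⇒ (2/77) = -1]
  = -(77/33)    [QR: 33 ≡ 1 mod 4, sign kept]
  = -(11/33)    [77 ≡ 11 mod 33]
  = -(33/11)    [QR: 33 ≡ 1 mod 4, sign kept]
  = -(0/11)    [33 ≡ 0 mod 11]
  = 0    [numerator 0, gcd > 1]

0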